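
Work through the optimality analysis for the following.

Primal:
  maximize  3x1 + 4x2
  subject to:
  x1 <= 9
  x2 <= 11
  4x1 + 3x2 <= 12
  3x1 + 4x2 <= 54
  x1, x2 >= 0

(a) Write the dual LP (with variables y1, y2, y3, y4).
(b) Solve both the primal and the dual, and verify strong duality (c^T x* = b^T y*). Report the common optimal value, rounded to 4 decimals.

The standard primal-dual pair for 'max c^T x s.t. A x <= b, x >= 0' is:
  Dual:  min b^T y  s.t.  A^T y >= c,  y >= 0.

So the dual LP is:
  minimize  9y1 + 11y2 + 12y3 + 54y4
  subject to:
    y1 + 4y3 + 3y4 >= 3
    y2 + 3y3 + 4y4 >= 4
    y1, y2, y3, y4 >= 0

Solving the primal: x* = (0, 4).
  primal value c^T x* = 16.
Solving the dual: y* = (0, 0, 1.3333, 0).
  dual value b^T y* = 16.
Strong duality: c^T x* = b^T y*. Confirmed.

16


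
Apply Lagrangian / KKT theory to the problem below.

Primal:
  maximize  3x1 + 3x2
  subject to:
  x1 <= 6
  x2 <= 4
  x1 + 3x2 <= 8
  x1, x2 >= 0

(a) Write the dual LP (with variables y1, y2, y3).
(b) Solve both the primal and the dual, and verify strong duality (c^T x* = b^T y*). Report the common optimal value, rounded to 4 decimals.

The standard primal-dual pair for 'max c^T x s.t. A x <= b, x >= 0' is:
  Dual:  min b^T y  s.t.  A^T y >= c,  y >= 0.

So the dual LP is:
  minimize  6y1 + 4y2 + 8y3
  subject to:
    y1 + y3 >= 3
    y2 + 3y3 >= 3
    y1, y2, y3 >= 0

Solving the primal: x* = (6, 0.6667).
  primal value c^T x* = 20.
Solving the dual: y* = (2, 0, 1).
  dual value b^T y* = 20.
Strong duality: c^T x* = b^T y*. Confirmed.

20


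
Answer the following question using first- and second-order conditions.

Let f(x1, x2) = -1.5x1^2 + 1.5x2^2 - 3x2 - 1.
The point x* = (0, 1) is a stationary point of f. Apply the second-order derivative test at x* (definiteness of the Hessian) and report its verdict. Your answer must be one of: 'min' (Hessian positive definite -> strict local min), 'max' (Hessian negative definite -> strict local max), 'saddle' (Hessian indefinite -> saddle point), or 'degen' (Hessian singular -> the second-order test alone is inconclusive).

Compute the Hessian H = grad^2 f:
  H = [[-3, 0], [0, 3]]
Verify stationarity: grad f(x*) = H x* + g = (0, 0).
Eigenvalues of H: -3, 3.
Eigenvalues have mixed signs, so H is indefinite -> x* is a saddle point.

saddle


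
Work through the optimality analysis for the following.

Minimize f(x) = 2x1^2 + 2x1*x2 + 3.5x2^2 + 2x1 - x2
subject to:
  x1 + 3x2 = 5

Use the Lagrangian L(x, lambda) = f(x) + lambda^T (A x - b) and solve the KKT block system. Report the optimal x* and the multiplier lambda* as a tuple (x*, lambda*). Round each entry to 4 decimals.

Form the Lagrangian:
  L(x, lambda) = (1/2) x^T Q x + c^T x + lambda^T (A x - b)
Stationarity (grad_x L = 0): Q x + c + A^T lambda = 0.
Primal feasibility: A x = b.

This gives the KKT block system:
  [ Q   A^T ] [ x     ]   [-c ]
  [ A    0  ] [ lambda ] = [ b ]

Solving the linear system:
  x*      = (-0.5161, 1.8387)
  lambda* = (-3.6129)
  f(x*)   = 7.5968

x* = (-0.5161, 1.8387), lambda* = (-3.6129)


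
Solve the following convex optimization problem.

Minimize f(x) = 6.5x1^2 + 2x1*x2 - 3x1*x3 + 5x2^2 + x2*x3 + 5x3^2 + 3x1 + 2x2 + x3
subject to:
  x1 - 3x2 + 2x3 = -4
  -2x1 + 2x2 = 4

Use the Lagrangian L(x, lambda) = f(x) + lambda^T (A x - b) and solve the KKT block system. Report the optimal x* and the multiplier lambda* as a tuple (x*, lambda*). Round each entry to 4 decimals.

Form the Lagrangian:
  L(x, lambda) = (1/2) x^T Q x + c^T x + lambda^T (A x - b)
Stationarity (grad_x L = 0): Q x + c + A^T lambda = 0.
Primal feasibility: A x = b.

This gives the KKT block system:
  [ Q   A^T ] [ x     ]   [-c ]
  [ A    0  ] [ lambda ] = [ b ]

Solving the linear system:
  x*      = (-1.2121, 0.7879, -0.2121)
  lambda* = (-1.6515, -6.0985)
  f(x*)   = 7.7576

x* = (-1.2121, 0.7879, -0.2121), lambda* = (-1.6515, -6.0985)


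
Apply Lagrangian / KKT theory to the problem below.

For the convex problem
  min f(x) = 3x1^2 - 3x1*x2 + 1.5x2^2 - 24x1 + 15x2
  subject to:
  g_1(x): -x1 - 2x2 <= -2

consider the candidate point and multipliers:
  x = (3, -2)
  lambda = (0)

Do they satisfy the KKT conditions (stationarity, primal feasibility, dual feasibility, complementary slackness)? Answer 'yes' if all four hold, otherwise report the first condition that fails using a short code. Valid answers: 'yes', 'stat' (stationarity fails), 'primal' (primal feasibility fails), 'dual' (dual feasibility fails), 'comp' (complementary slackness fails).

Gradient of f: grad f(x) = Q x + c = (0, 0)
Constraint values g_i(x) = a_i^T x - b_i:
  g_1((3, -2)) = 3
Stationarity residual: grad f(x) + sum_i lambda_i a_i = (0, 0)
  -> stationarity OK
Primal feasibility (all g_i <= 0): FAILS
Dual feasibility (all lambda_i >= 0): OK
Complementary slackness (lambda_i * g_i(x) = 0 for all i): OK

Verdict: the first failing condition is primal_feasibility -> primal.

primal


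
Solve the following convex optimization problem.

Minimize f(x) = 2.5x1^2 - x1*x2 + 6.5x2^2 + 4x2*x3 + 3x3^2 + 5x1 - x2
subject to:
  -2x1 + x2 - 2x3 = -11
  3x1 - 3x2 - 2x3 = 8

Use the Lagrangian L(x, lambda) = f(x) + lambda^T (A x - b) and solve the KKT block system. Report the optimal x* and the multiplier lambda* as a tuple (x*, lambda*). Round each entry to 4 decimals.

Form the Lagrangian:
  L(x, lambda) = (1/2) x^T Q x + c^T x + lambda^T (A x - b)
Stationarity (grad_x L = 0): Q x + c + A^T lambda = 0.
Primal feasibility: A x = b.

This gives the KKT block system:
  [ Q   A^T ] [ x     ]   [-c ]
  [ A    0  ] [ lambda ] = [ b ]

Solving the linear system:
  x*      = (2.6609, -1.4239, 2.1272)
  lambda* = (6.0659, -2.5322)
  f(x*)   = 50.8556

x* = (2.6609, -1.4239, 2.1272), lambda* = (6.0659, -2.5322)


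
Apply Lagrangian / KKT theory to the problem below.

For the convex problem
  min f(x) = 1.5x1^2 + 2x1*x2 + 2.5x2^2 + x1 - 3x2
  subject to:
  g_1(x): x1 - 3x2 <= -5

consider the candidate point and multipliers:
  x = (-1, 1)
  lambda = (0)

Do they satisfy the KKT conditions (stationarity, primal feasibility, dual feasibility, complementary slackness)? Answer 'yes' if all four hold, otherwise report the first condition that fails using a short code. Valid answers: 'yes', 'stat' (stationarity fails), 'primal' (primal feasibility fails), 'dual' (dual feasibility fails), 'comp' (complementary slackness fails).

Gradient of f: grad f(x) = Q x + c = (0, 0)
Constraint values g_i(x) = a_i^T x - b_i:
  g_1((-1, 1)) = 1
Stationarity residual: grad f(x) + sum_i lambda_i a_i = (0, 0)
  -> stationarity OK
Primal feasibility (all g_i <= 0): FAILS
Dual feasibility (all lambda_i >= 0): OK
Complementary slackness (lambda_i * g_i(x) = 0 for all i): OK

Verdict: the first failing condition is primal_feasibility -> primal.

primal


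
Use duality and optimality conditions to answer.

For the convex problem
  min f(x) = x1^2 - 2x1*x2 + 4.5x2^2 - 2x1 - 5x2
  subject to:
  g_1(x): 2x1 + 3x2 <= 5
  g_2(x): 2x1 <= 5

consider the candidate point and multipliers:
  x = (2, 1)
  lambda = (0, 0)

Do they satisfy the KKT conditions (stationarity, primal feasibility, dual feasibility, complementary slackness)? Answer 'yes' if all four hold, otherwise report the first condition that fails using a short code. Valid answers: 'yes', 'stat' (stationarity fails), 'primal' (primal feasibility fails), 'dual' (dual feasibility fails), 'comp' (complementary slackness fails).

Gradient of f: grad f(x) = Q x + c = (0, 0)
Constraint values g_i(x) = a_i^T x - b_i:
  g_1((2, 1)) = 2
  g_2((2, 1)) = -1
Stationarity residual: grad f(x) + sum_i lambda_i a_i = (0, 0)
  -> stationarity OK
Primal feasibility (all g_i <= 0): FAILS
Dual feasibility (all lambda_i >= 0): OK
Complementary slackness (lambda_i * g_i(x) = 0 for all i): OK

Verdict: the first failing condition is primal_feasibility -> primal.

primal


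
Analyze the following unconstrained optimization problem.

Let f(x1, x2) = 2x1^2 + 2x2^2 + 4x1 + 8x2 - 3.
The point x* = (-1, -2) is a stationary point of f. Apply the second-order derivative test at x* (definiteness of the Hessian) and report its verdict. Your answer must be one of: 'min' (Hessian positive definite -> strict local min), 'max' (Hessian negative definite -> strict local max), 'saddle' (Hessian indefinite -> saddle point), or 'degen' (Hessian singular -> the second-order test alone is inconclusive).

Compute the Hessian H = grad^2 f:
  H = [[4, 0], [0, 4]]
Verify stationarity: grad f(x*) = H x* + g = (0, 0).
Eigenvalues of H: 4, 4.
Both eigenvalues > 0, so H is positive definite -> x* is a strict local min.

min


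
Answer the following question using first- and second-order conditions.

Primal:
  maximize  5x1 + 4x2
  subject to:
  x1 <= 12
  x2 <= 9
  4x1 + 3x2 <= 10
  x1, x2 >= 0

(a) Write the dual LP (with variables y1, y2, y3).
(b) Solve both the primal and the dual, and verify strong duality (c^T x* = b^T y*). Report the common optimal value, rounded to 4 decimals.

The standard primal-dual pair for 'max c^T x s.t. A x <= b, x >= 0' is:
  Dual:  min b^T y  s.t.  A^T y >= c,  y >= 0.

So the dual LP is:
  minimize  12y1 + 9y2 + 10y3
  subject to:
    y1 + 4y3 >= 5
    y2 + 3y3 >= 4
    y1, y2, y3 >= 0

Solving the primal: x* = (0, 3.3333).
  primal value c^T x* = 13.3333.
Solving the dual: y* = (0, 0, 1.3333).
  dual value b^T y* = 13.3333.
Strong duality: c^T x* = b^T y*. Confirmed.

13.3333


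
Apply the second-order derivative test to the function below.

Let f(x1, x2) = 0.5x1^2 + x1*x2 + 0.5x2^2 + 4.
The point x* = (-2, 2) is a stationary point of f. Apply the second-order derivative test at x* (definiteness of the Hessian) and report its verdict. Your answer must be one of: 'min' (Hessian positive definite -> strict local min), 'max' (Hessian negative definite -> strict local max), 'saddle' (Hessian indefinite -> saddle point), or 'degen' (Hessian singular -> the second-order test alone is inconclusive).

Compute the Hessian H = grad^2 f:
  H = [[1, 1], [1, 1]]
Verify stationarity: grad f(x*) = H x* + g = (0, 0).
Eigenvalues of H: 0, 2.
H has a zero eigenvalue (singular; positive semidefinite but not definite), so H is neither positive definite, negative definite, nor indefinite. The second-order test alone is inconclusive -> degen.
(Indeed, f is constant along the null direction of H through x*, so x* is not a strict local extremum.)

degen


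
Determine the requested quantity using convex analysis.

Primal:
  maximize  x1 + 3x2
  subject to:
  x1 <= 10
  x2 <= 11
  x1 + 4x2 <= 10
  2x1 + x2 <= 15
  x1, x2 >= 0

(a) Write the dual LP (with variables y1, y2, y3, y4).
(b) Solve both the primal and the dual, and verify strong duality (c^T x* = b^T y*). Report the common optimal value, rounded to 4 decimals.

The standard primal-dual pair for 'max c^T x s.t. A x <= b, x >= 0' is:
  Dual:  min b^T y  s.t.  A^T y >= c,  y >= 0.

So the dual LP is:
  minimize  10y1 + 11y2 + 10y3 + 15y4
  subject to:
    y1 + y3 + 2y4 >= 1
    y2 + 4y3 + y4 >= 3
    y1, y2, y3, y4 >= 0

Solving the primal: x* = (7.1429, 0.7143).
  primal value c^T x* = 9.2857.
Solving the dual: y* = (0, 0, 0.7143, 0.1429).
  dual value b^T y* = 9.2857.
Strong duality: c^T x* = b^T y*. Confirmed.

9.2857


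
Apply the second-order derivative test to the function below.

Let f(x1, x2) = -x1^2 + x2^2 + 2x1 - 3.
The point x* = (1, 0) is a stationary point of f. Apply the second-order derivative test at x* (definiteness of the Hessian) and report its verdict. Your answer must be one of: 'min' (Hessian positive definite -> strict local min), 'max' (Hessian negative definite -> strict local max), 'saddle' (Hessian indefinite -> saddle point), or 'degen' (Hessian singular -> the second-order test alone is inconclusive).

Compute the Hessian H = grad^2 f:
  H = [[-2, 0], [0, 2]]
Verify stationarity: grad f(x*) = H x* + g = (0, 0).
Eigenvalues of H: -2, 2.
Eigenvalues have mixed signs, so H is indefinite -> x* is a saddle point.

saddle


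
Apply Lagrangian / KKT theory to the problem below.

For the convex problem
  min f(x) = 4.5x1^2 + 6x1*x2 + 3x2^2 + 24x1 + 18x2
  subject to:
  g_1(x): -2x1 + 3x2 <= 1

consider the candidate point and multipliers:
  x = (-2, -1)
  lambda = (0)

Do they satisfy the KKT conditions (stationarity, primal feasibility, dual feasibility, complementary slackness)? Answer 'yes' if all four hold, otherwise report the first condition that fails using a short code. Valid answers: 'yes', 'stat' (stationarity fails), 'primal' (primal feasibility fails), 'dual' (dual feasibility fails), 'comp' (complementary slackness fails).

Gradient of f: grad f(x) = Q x + c = (0, 0)
Constraint values g_i(x) = a_i^T x - b_i:
  g_1((-2, -1)) = 0
Stationarity residual: grad f(x) + sum_i lambda_i a_i = (0, 0)
  -> stationarity OK
Primal feasibility (all g_i <= 0): OK
Dual feasibility (all lambda_i >= 0): OK
Complementary slackness (lambda_i * g_i(x) = 0 for all i): OK

Verdict: yes, KKT holds.

yes


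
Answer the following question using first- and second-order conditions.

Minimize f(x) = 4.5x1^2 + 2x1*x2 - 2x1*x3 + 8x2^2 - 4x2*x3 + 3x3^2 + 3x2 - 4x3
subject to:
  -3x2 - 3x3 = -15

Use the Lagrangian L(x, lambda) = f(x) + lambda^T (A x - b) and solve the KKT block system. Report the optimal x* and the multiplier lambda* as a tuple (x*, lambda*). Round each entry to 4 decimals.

Form the Lagrangian:
  L(x, lambda) = (1/2) x^T Q x + c^T x + lambda^T (A x - b)
Stationarity (grad_x L = 0): Q x + c + A^T lambda = 0.
Primal feasibility: A x = b.

This gives the KKT block system:
  [ Q   A^T ] [ x     ]   [-c ]
  [ A    0  ] [ lambda ] = [ b ]

Solving the linear system:
  x*      = (0.5039, 1.3661, 3.6339)
  lambda* = (3.7769)
  f(x*)   = 23.1083

x* = (0.5039, 1.3661, 3.6339), lambda* = (3.7769)


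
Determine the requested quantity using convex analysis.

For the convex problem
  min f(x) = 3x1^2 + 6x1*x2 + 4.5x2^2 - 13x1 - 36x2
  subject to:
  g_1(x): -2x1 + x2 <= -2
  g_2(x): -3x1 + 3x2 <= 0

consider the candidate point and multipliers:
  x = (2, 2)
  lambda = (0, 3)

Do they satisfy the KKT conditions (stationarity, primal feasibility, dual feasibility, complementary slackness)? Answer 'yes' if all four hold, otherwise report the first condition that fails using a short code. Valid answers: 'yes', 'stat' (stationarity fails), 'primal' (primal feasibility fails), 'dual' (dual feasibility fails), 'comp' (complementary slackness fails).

Gradient of f: grad f(x) = Q x + c = (11, -6)
Constraint values g_i(x) = a_i^T x - b_i:
  g_1((2, 2)) = 0
  g_2((2, 2)) = 0
Stationarity residual: grad f(x) + sum_i lambda_i a_i = (2, 3)
  -> stationarity FAILS
Primal feasibility (all g_i <= 0): OK
Dual feasibility (all lambda_i >= 0): OK
Complementary slackness (lambda_i * g_i(x) = 0 for all i): OK

Verdict: the first failing condition is stationarity -> stat.

stat


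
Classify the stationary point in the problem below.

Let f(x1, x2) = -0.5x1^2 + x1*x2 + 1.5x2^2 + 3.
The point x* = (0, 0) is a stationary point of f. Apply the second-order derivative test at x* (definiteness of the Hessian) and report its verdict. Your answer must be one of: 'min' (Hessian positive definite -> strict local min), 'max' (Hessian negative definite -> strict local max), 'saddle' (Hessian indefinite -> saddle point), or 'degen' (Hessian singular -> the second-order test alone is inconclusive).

Compute the Hessian H = grad^2 f:
  H = [[-1, 1], [1, 3]]
Verify stationarity: grad f(x*) = H x* + g = (0, 0).
Eigenvalues of H: -1.2361, 3.2361.
Eigenvalues have mixed signs, so H is indefinite -> x* is a saddle point.

saddle


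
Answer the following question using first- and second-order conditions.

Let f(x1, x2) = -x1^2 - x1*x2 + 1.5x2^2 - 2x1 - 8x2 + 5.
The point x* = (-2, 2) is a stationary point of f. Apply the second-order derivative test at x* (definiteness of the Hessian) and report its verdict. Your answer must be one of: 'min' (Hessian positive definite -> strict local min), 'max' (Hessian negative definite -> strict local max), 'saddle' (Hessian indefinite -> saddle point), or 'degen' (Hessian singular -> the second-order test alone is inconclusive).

Compute the Hessian H = grad^2 f:
  H = [[-2, -1], [-1, 3]]
Verify stationarity: grad f(x*) = H x* + g = (0, 0).
Eigenvalues of H: -2.1926, 3.1926.
Eigenvalues have mixed signs, so H is indefinite -> x* is a saddle point.

saddle


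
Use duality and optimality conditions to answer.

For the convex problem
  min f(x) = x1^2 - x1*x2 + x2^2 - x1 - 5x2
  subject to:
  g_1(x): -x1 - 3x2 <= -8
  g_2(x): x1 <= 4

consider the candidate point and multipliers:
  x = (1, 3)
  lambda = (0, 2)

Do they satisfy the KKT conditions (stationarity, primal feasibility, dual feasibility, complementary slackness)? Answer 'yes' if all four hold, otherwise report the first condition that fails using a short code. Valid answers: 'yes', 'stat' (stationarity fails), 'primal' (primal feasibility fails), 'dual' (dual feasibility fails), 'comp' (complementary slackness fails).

Gradient of f: grad f(x) = Q x + c = (-2, 0)
Constraint values g_i(x) = a_i^T x - b_i:
  g_1((1, 3)) = -2
  g_2((1, 3)) = -3
Stationarity residual: grad f(x) + sum_i lambda_i a_i = (0, 0)
  -> stationarity OK
Primal feasibility (all g_i <= 0): OK
Dual feasibility (all lambda_i >= 0): OK
Complementary slackness (lambda_i * g_i(x) = 0 for all i): FAILS

Verdict: the first failing condition is complementary_slackness -> comp.

comp


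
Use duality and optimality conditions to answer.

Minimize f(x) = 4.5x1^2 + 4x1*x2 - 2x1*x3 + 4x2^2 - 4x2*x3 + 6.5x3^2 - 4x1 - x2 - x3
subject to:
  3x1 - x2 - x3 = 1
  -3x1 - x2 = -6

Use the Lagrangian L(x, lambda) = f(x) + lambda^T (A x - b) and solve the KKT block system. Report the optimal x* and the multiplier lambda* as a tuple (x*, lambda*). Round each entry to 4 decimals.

Form the Lagrangian:
  L(x, lambda) = (1/2) x^T Q x + c^T x + lambda^T (A x - b)
Stationarity (grad_x L = 0): Q x + c + A^T lambda = 0.
Primal feasibility: A x = b.

This gives the KKT block system:
  [ Q   A^T ] [ x     ]   [-c ]
  [ A    0  ] [ lambda ] = [ b ]

Solving the linear system:
  x*      = (1.3752, 1.8744, 1.2512)
  lambda* = (5.0171, 9.4744)
  f(x*)   = 21.6016

x* = (1.3752, 1.8744, 1.2512), lambda* = (5.0171, 9.4744)


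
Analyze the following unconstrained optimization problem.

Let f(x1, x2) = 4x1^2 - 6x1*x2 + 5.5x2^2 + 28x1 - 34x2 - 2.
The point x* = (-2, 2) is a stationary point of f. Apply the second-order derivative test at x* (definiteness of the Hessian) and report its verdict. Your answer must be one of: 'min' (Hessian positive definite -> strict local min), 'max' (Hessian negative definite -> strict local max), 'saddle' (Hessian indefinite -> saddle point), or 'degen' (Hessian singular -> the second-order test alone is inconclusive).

Compute the Hessian H = grad^2 f:
  H = [[8, -6], [-6, 11]]
Verify stationarity: grad f(x*) = H x* + g = (0, 0).
Eigenvalues of H: 3.3153, 15.6847.
Both eigenvalues > 0, so H is positive definite -> x* is a strict local min.

min


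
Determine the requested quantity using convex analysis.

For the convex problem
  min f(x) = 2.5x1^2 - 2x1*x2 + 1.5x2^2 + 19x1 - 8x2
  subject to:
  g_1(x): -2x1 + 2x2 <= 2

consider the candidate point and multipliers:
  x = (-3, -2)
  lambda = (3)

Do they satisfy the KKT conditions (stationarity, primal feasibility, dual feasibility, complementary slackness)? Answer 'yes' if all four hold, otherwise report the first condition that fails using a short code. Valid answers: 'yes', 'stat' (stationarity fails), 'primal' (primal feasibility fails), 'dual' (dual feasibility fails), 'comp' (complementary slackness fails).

Gradient of f: grad f(x) = Q x + c = (8, -8)
Constraint values g_i(x) = a_i^T x - b_i:
  g_1((-3, -2)) = 0
Stationarity residual: grad f(x) + sum_i lambda_i a_i = (2, -2)
  -> stationarity FAILS
Primal feasibility (all g_i <= 0): OK
Dual feasibility (all lambda_i >= 0): OK
Complementary slackness (lambda_i * g_i(x) = 0 for all i): OK

Verdict: the first failing condition is stationarity -> stat.

stat


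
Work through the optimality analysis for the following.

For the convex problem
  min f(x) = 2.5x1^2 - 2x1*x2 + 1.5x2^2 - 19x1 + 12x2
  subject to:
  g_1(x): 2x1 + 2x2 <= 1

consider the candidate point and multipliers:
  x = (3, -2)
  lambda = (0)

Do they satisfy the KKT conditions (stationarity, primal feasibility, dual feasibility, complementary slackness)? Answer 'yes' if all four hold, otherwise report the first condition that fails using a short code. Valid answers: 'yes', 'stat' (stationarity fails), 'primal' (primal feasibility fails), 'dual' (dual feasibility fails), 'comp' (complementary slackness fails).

Gradient of f: grad f(x) = Q x + c = (0, 0)
Constraint values g_i(x) = a_i^T x - b_i:
  g_1((3, -2)) = 1
Stationarity residual: grad f(x) + sum_i lambda_i a_i = (0, 0)
  -> stationarity OK
Primal feasibility (all g_i <= 0): FAILS
Dual feasibility (all lambda_i >= 0): OK
Complementary slackness (lambda_i * g_i(x) = 0 for all i): OK

Verdict: the first failing condition is primal_feasibility -> primal.

primal


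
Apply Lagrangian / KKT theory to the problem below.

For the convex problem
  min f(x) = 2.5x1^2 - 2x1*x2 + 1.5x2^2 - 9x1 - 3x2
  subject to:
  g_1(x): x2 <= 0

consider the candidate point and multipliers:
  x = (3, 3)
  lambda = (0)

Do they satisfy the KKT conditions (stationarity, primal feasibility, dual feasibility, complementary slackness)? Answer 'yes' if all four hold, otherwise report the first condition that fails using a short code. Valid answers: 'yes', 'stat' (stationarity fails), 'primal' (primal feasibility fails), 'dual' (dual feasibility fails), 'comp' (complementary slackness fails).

Gradient of f: grad f(x) = Q x + c = (0, 0)
Constraint values g_i(x) = a_i^T x - b_i:
  g_1((3, 3)) = 3
Stationarity residual: grad f(x) + sum_i lambda_i a_i = (0, 0)
  -> stationarity OK
Primal feasibility (all g_i <= 0): FAILS
Dual feasibility (all lambda_i >= 0): OK
Complementary slackness (lambda_i * g_i(x) = 0 for all i): OK

Verdict: the first failing condition is primal_feasibility -> primal.

primal


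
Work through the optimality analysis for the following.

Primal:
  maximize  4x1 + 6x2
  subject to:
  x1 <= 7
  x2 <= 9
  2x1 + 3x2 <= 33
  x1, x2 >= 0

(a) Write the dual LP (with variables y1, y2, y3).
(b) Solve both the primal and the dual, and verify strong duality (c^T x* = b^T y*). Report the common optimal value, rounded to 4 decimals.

The standard primal-dual pair for 'max c^T x s.t. A x <= b, x >= 0' is:
  Dual:  min b^T y  s.t.  A^T y >= c,  y >= 0.

So the dual LP is:
  minimize  7y1 + 9y2 + 33y3
  subject to:
    y1 + 2y3 >= 4
    y2 + 3y3 >= 6
    y1, y2, y3 >= 0

Solving the primal: x* = (3, 9).
  primal value c^T x* = 66.
Solving the dual: y* = (0, 0, 2).
  dual value b^T y* = 66.
Strong duality: c^T x* = b^T y*. Confirmed.

66


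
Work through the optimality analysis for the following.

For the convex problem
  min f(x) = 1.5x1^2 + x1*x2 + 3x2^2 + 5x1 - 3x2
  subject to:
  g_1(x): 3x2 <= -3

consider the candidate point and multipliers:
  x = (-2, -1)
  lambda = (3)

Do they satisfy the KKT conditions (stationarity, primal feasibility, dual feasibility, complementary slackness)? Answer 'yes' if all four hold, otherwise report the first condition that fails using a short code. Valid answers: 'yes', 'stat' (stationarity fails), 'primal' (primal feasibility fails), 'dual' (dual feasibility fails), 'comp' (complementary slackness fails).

Gradient of f: grad f(x) = Q x + c = (-2, -11)
Constraint values g_i(x) = a_i^T x - b_i:
  g_1((-2, -1)) = 0
Stationarity residual: grad f(x) + sum_i lambda_i a_i = (-2, -2)
  -> stationarity FAILS
Primal feasibility (all g_i <= 0): OK
Dual feasibility (all lambda_i >= 0): OK
Complementary slackness (lambda_i * g_i(x) = 0 for all i): OK

Verdict: the first failing condition is stationarity -> stat.

stat


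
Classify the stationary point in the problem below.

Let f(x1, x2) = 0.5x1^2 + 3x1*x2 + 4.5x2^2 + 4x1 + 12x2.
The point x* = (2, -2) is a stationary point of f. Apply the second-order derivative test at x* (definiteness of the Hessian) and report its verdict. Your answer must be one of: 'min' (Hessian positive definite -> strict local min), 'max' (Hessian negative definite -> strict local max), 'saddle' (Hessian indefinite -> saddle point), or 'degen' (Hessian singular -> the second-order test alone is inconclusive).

Compute the Hessian H = grad^2 f:
  H = [[1, 3], [3, 9]]
Verify stationarity: grad f(x*) = H x* + g = (0, 0).
Eigenvalues of H: 0, 10.
H has a zero eigenvalue (singular; positive semidefinite but not definite), so H is neither positive definite, negative definite, nor indefinite. The second-order test alone is inconclusive -> degen.
(Indeed, f is constant along the null direction of H through x*, so x* is not a strict local extremum.)

degen


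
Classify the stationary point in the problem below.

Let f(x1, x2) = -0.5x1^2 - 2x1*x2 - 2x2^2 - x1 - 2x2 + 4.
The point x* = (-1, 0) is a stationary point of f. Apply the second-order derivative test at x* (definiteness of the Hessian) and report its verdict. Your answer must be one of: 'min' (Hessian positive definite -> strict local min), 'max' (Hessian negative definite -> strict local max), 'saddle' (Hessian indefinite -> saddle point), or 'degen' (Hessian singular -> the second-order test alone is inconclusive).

Compute the Hessian H = grad^2 f:
  H = [[-1, -2], [-2, -4]]
Verify stationarity: grad f(x*) = H x* + g = (0, 0).
Eigenvalues of H: -5, 0.
H has a zero eigenvalue (singular; negative semidefinite but not definite), so H is neither positive definite, negative definite, nor indefinite. The second-order test alone is inconclusive -> degen.
(Indeed, f is constant along the null direction of H through x*, so x* is not a strict local extremum.)

degen


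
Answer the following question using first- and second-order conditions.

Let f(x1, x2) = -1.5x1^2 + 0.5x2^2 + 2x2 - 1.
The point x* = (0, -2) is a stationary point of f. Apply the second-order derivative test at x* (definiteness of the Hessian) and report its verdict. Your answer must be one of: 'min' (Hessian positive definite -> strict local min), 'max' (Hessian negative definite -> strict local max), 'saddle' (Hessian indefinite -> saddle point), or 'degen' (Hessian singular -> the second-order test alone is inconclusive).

Compute the Hessian H = grad^2 f:
  H = [[-3, 0], [0, 1]]
Verify stationarity: grad f(x*) = H x* + g = (0, 0).
Eigenvalues of H: -3, 1.
Eigenvalues have mixed signs, so H is indefinite -> x* is a saddle point.

saddle


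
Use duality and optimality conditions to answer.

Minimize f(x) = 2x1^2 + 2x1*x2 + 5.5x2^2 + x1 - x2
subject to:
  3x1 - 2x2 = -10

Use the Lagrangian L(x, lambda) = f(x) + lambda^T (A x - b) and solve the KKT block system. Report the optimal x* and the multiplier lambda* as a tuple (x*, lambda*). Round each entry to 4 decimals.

Form the Lagrangian:
  L(x, lambda) = (1/2) x^T Q x + c^T x + lambda^T (A x - b)
Stationarity (grad_x L = 0): Q x + c + A^T lambda = 0.
Primal feasibility: A x = b.

This gives the KKT block system:
  [ Q   A^T ] [ x     ]   [-c ]
  [ A    0  ] [ lambda ] = [ b ]

Solving the linear system:
  x*      = (-2.6475, 1.0288)
  lambda* = (2.5108)
  f(x*)   = 10.7158

x* = (-2.6475, 1.0288), lambda* = (2.5108)


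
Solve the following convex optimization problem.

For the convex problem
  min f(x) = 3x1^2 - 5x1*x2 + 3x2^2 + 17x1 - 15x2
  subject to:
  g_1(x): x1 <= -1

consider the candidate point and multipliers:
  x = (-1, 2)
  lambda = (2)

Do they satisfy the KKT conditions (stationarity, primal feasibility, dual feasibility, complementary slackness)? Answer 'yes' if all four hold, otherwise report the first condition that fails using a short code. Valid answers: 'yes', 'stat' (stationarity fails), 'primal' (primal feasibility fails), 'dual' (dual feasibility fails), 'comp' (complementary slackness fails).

Gradient of f: grad f(x) = Q x + c = (1, 2)
Constraint values g_i(x) = a_i^T x - b_i:
  g_1((-1, 2)) = 0
Stationarity residual: grad f(x) + sum_i lambda_i a_i = (3, 2)
  -> stationarity FAILS
Primal feasibility (all g_i <= 0): OK
Dual feasibility (all lambda_i >= 0): OK
Complementary slackness (lambda_i * g_i(x) = 0 for all i): OK

Verdict: the first failing condition is stationarity -> stat.

stat


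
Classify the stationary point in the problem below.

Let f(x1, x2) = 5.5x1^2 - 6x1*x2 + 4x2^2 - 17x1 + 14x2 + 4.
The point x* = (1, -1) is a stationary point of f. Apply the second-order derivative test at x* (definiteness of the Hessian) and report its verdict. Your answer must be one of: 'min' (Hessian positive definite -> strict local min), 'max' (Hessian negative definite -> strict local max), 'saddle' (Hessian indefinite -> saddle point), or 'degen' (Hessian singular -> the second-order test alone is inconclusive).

Compute the Hessian H = grad^2 f:
  H = [[11, -6], [-6, 8]]
Verify stationarity: grad f(x*) = H x* + g = (0, 0).
Eigenvalues of H: 3.3153, 15.6847.
Both eigenvalues > 0, so H is positive definite -> x* is a strict local min.

min


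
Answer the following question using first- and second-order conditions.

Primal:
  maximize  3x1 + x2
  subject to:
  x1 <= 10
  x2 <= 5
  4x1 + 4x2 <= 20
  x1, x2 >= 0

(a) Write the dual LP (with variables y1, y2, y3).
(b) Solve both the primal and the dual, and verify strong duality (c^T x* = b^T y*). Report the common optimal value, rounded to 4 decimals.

The standard primal-dual pair for 'max c^T x s.t. A x <= b, x >= 0' is:
  Dual:  min b^T y  s.t.  A^T y >= c,  y >= 0.

So the dual LP is:
  minimize  10y1 + 5y2 + 20y3
  subject to:
    y1 + 4y3 >= 3
    y2 + 4y3 >= 1
    y1, y2, y3 >= 0

Solving the primal: x* = (5, 0).
  primal value c^T x* = 15.
Solving the dual: y* = (0, 0, 0.75).
  dual value b^T y* = 15.
Strong duality: c^T x* = b^T y*. Confirmed.

15


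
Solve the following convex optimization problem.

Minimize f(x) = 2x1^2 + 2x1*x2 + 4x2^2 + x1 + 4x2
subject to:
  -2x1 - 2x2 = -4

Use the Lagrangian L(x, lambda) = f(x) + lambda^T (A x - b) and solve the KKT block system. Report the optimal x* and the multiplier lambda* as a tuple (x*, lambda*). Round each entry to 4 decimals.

Form the Lagrangian:
  L(x, lambda) = (1/2) x^T Q x + c^T x + lambda^T (A x - b)
Stationarity (grad_x L = 0): Q x + c + A^T lambda = 0.
Primal feasibility: A x = b.

This gives the KKT block system:
  [ Q   A^T ] [ x     ]   [-c ]
  [ A    0  ] [ lambda ] = [ b ]

Solving the linear system:
  x*      = (1.875, 0.125)
  lambda* = (4.375)
  f(x*)   = 9.9375

x* = (1.875, 0.125), lambda* = (4.375)


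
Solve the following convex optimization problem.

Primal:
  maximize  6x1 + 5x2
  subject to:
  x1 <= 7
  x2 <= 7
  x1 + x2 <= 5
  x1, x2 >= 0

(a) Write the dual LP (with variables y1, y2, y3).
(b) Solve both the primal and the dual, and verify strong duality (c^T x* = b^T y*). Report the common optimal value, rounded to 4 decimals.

The standard primal-dual pair for 'max c^T x s.t. A x <= b, x >= 0' is:
  Dual:  min b^T y  s.t.  A^T y >= c,  y >= 0.

So the dual LP is:
  minimize  7y1 + 7y2 + 5y3
  subject to:
    y1 + y3 >= 6
    y2 + y3 >= 5
    y1, y2, y3 >= 0

Solving the primal: x* = (5, 0).
  primal value c^T x* = 30.
Solving the dual: y* = (0, 0, 6).
  dual value b^T y* = 30.
Strong duality: c^T x* = b^T y*. Confirmed.

30


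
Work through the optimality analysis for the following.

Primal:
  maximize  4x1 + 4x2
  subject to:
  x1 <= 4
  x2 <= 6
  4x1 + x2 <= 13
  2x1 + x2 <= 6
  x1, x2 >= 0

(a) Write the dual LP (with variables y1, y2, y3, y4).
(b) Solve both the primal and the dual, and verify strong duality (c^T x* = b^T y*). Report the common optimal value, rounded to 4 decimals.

The standard primal-dual pair for 'max c^T x s.t. A x <= b, x >= 0' is:
  Dual:  min b^T y  s.t.  A^T y >= c,  y >= 0.

So the dual LP is:
  minimize  4y1 + 6y2 + 13y3 + 6y4
  subject to:
    y1 + 4y3 + 2y4 >= 4
    y2 + y3 + y4 >= 4
    y1, y2, y3, y4 >= 0

Solving the primal: x* = (0, 6).
  primal value c^T x* = 24.
Solving the dual: y* = (0, 2, 0, 2).
  dual value b^T y* = 24.
Strong duality: c^T x* = b^T y*. Confirmed.

24


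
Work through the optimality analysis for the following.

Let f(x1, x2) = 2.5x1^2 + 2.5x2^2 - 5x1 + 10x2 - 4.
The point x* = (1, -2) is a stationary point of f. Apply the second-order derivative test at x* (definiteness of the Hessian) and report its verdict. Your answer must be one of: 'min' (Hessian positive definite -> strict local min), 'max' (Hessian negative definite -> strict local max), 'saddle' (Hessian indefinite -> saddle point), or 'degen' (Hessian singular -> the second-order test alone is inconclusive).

Compute the Hessian H = grad^2 f:
  H = [[5, 0], [0, 5]]
Verify stationarity: grad f(x*) = H x* + g = (0, 0).
Eigenvalues of H: 5, 5.
Both eigenvalues > 0, so H is positive definite -> x* is a strict local min.

min


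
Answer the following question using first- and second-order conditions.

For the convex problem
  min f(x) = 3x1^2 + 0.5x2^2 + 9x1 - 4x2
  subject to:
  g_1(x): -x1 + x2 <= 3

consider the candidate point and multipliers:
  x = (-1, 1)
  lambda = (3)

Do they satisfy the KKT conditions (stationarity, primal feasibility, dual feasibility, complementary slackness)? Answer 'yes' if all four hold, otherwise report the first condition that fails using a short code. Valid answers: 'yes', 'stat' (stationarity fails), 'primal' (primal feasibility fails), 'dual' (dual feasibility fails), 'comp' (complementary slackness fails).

Gradient of f: grad f(x) = Q x + c = (3, -3)
Constraint values g_i(x) = a_i^T x - b_i:
  g_1((-1, 1)) = -1
Stationarity residual: grad f(x) + sum_i lambda_i a_i = (0, 0)
  -> stationarity OK
Primal feasibility (all g_i <= 0): OK
Dual feasibility (all lambda_i >= 0): OK
Complementary slackness (lambda_i * g_i(x) = 0 for all i): FAILS

Verdict: the first failing condition is complementary_slackness -> comp.

comp


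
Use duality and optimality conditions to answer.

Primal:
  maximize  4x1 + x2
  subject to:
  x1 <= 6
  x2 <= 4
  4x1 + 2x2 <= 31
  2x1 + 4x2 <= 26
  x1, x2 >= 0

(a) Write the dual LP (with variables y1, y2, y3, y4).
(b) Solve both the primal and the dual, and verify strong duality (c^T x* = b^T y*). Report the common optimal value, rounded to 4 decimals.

The standard primal-dual pair for 'max c^T x s.t. A x <= b, x >= 0' is:
  Dual:  min b^T y  s.t.  A^T y >= c,  y >= 0.

So the dual LP is:
  minimize  6y1 + 4y2 + 31y3 + 26y4
  subject to:
    y1 + 4y3 + 2y4 >= 4
    y2 + 2y3 + 4y4 >= 1
    y1, y2, y3, y4 >= 0

Solving the primal: x* = (6, 3.5).
  primal value c^T x* = 27.5.
Solving the dual: y* = (2, 0, 0.5, 0).
  dual value b^T y* = 27.5.
Strong duality: c^T x* = b^T y*. Confirmed.

27.5


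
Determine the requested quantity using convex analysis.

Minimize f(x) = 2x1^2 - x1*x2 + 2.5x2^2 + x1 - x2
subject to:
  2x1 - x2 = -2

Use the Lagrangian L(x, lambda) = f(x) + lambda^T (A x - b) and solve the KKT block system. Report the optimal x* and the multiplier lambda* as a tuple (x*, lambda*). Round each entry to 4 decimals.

Form the Lagrangian:
  L(x, lambda) = (1/2) x^T Q x + c^T x + lambda^T (A x - b)
Stationarity (grad_x L = 0): Q x + c + A^T lambda = 0.
Primal feasibility: A x = b.

This gives the KKT block system:
  [ Q   A^T ] [ x     ]   [-c ]
  [ A    0  ] [ lambda ] = [ b ]

Solving the linear system:
  x*      = (-0.85, 0.3)
  lambda* = (1.35)
  f(x*)   = 0.775

x* = (-0.85, 0.3), lambda* = (1.35)


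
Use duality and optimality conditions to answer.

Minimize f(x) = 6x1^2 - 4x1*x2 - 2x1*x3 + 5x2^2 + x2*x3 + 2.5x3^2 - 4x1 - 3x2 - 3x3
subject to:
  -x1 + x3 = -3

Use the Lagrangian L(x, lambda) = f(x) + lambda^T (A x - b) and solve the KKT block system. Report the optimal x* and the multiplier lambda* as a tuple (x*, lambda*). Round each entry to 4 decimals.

Form the Lagrangian:
  L(x, lambda) = (1/2) x^T Q x + c^T x + lambda^T (A x - b)
Stationarity (grad_x L = 0): Q x + c + A^T lambda = 0.
Primal feasibility: A x = b.

This gives the KKT block system:
  [ Q   A^T ] [ x     ]   [-c ]
  [ A    0  ] [ lambda ] = [ b ]

Solving the linear system:
  x*      = (1.4711, 1.0413, -1.5289)
  lambda* = (12.5455)
  f(x*)   = 16.6074

x* = (1.4711, 1.0413, -1.5289), lambda* = (12.5455)


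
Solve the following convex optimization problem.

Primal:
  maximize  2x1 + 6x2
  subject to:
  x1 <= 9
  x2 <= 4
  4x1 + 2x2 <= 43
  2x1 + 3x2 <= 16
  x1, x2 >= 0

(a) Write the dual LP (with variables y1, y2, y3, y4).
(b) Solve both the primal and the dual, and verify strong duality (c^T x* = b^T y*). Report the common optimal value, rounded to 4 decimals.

The standard primal-dual pair for 'max c^T x s.t. A x <= b, x >= 0' is:
  Dual:  min b^T y  s.t.  A^T y >= c,  y >= 0.

So the dual LP is:
  minimize  9y1 + 4y2 + 43y3 + 16y4
  subject to:
    y1 + 4y3 + 2y4 >= 2
    y2 + 2y3 + 3y4 >= 6
    y1, y2, y3, y4 >= 0

Solving the primal: x* = (2, 4).
  primal value c^T x* = 28.
Solving the dual: y* = (0, 3, 0, 1).
  dual value b^T y* = 28.
Strong duality: c^T x* = b^T y*. Confirmed.

28


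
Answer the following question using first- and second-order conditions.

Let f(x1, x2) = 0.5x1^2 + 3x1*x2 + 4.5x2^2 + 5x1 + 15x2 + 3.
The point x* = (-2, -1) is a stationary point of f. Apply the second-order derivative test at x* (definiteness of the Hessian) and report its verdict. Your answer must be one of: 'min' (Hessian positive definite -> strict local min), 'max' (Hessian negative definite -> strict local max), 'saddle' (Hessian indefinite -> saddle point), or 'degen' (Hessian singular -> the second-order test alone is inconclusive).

Compute the Hessian H = grad^2 f:
  H = [[1, 3], [3, 9]]
Verify stationarity: grad f(x*) = H x* + g = (0, 0).
Eigenvalues of H: 0, 10.
H has a zero eigenvalue (singular; positive semidefinite but not definite), so H is neither positive definite, negative definite, nor indefinite. The second-order test alone is inconclusive -> degen.
(Indeed, f is constant along the null direction of H through x*, so x* is not a strict local extremum.)

degen


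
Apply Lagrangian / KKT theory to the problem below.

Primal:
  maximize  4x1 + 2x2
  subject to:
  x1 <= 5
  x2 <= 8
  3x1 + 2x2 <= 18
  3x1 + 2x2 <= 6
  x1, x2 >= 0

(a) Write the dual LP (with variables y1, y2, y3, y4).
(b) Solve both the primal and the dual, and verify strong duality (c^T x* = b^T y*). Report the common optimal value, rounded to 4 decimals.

The standard primal-dual pair for 'max c^T x s.t. A x <= b, x >= 0' is:
  Dual:  min b^T y  s.t.  A^T y >= c,  y >= 0.

So the dual LP is:
  minimize  5y1 + 8y2 + 18y3 + 6y4
  subject to:
    y1 + 3y3 + 3y4 >= 4
    y2 + 2y3 + 2y4 >= 2
    y1, y2, y3, y4 >= 0

Solving the primal: x* = (2, 0).
  primal value c^T x* = 8.
Solving the dual: y* = (0, 0, 0, 1.3333).
  dual value b^T y* = 8.
Strong duality: c^T x* = b^T y*. Confirmed.

8


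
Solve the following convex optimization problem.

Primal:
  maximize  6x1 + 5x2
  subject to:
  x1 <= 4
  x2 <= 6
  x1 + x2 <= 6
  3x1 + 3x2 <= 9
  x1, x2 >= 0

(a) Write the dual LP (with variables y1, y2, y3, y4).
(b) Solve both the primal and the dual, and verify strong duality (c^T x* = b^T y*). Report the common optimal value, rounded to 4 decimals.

The standard primal-dual pair for 'max c^T x s.t. A x <= b, x >= 0' is:
  Dual:  min b^T y  s.t.  A^T y >= c,  y >= 0.

So the dual LP is:
  minimize  4y1 + 6y2 + 6y3 + 9y4
  subject to:
    y1 + y3 + 3y4 >= 6
    y2 + y3 + 3y4 >= 5
    y1, y2, y3, y4 >= 0

Solving the primal: x* = (3, 0).
  primal value c^T x* = 18.
Solving the dual: y* = (0, 0, 0, 2).
  dual value b^T y* = 18.
Strong duality: c^T x* = b^T y*. Confirmed.

18


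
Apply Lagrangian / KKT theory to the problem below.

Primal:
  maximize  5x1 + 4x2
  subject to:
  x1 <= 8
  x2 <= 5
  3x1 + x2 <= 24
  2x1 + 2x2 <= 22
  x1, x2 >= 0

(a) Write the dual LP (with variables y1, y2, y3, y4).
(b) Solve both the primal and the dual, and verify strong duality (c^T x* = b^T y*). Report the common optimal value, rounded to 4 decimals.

The standard primal-dual pair for 'max c^T x s.t. A x <= b, x >= 0' is:
  Dual:  min b^T y  s.t.  A^T y >= c,  y >= 0.

So the dual LP is:
  minimize  8y1 + 5y2 + 24y3 + 22y4
  subject to:
    y1 + 3y3 + 2y4 >= 5
    y2 + y3 + 2y4 >= 4
    y1, y2, y3, y4 >= 0

Solving the primal: x* = (6.5, 4.5).
  primal value c^T x* = 50.5.
Solving the dual: y* = (0, 0, 0.5, 1.75).
  dual value b^T y* = 50.5.
Strong duality: c^T x* = b^T y*. Confirmed.

50.5
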